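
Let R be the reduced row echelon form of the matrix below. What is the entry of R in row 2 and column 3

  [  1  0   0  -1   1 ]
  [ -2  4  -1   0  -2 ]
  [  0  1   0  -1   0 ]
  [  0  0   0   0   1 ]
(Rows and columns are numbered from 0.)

-2

R2 → R2 + 2·R1
  [ 1  0   0  -1  1 ]
  [ 0  4  -1  -2  0 ]
  [ 0  1   0  -1  0 ]
  [ 0  0   0   0  1 ]
R2 → 1/4·R2
  [ 1  0     0    -1  1 ]
  [ 0  1  -1/4  -1/2  0 ]
  [ 0  1     0    -1  0 ]
  [ 0  0     0     0  1 ]
R3 → R3 − R2
  [ 1  0     0    -1  1 ]
  [ 0  1  -1/4  -1/2  0 ]
  [ 0  0   1/4  -1/2  0 ]
  [ 0  0     0     0  1 ]
R3 → 4·R3
  [ 1  0     0    -1  1 ]
  [ 0  1  -1/4  -1/2  0 ]
  [ 0  0     1    -2  0 ]
  [ 0  0     0     0  1 ]
R1 → R1 − R4
  [ 1  0     0    -1  0 ]
  [ 0  1  -1/4  -1/2  0 ]
  [ 0  0     1    -2  0 ]
  [ 0  0     0     0  1 ]
R2 → R2 + 1/4·R3
  [ 1  0  0  -1  0 ]
  [ 0  1  0  -1  0 ]
  [ 0  0  1  -2  0 ]
  [ 0  0  0   0  1 ]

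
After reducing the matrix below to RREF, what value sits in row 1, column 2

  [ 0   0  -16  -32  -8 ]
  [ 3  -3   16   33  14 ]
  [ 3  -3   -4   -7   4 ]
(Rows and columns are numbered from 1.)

ρ1 <=> ρ2
  [ 3  -3   16   33  14 ]
  [ 0   0  -16  -32  -8 ]
  [ 3  -3   -4   -7   4 ]
ρ1 -> 1/3·ρ1
  [ 1  -1  16/3   11  14/3 ]
  [ 0   0   -16  -32    -8 ]
  [ 3  -3    -4   -7     4 ]
ρ3 -> ρ3 − 3·ρ1
  [ 1  -1  16/3   11  14/3 ]
  [ 0   0   -16  -32    -8 ]
  [ 0   0   -20  -40   -10 ]
ρ2 -> -1/16·ρ2
  [ 1  -1  16/3   11  14/3 ]
  [ 0   0     1    2   1/2 ]
  [ 0   0   -20  -40   -10 ]
ρ3 -> ρ3 + 20·ρ2
  [ 1  -1  16/3  11  14/3 ]
  [ 0   0     1   2   1/2 ]
  [ 0   0     0   0     0 ]
ρ1 -> ρ1 − 16/3·ρ2
  [ 1  -1  0  1/3    2 ]
  [ 0   0  1    2  1/2 ]
  [ 0   0  0    0    0 ]

-1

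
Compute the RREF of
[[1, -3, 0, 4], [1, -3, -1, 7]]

Subtract R1 from R2.
  [ 1  -3   0  4 ]
  [ 0   0  -1  3 ]
Multiply R2 by -1.
  [ 1  -3  0   4 ]
  [ 0   0  1  -3 ]

[[1, -3, 0, 4], [0, 0, 1, -3]]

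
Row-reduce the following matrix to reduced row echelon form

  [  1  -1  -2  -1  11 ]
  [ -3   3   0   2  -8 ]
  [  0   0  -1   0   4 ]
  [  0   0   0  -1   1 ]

R2 → R2 + 3·R1
  [ 1  -1  -2  -1  11 ]
  [ 0   0  -6  -1  25 ]
  [ 0   0  -1   0   4 ]
  [ 0   0   0  -1   1 ]
R2 → -1/6·R2
  [ 1  -1  -2   -1     11 ]
  [ 0   0   1  1/6  -25/6 ]
  [ 0   0  -1    0      4 ]
  [ 0   0   0   -1      1 ]
R3 → R3 + R2
  [ 1  -1  -2   -1     11 ]
  [ 0   0   1  1/6  -25/6 ]
  [ 0   0   0  1/6   -1/6 ]
  [ 0   0   0   -1      1 ]
R3 → 6·R3
  [ 1  -1  -2   -1     11 ]
  [ 0   0   1  1/6  -25/6 ]
  [ 0   0   0    1     -1 ]
  [ 0   0   0   -1      1 ]
R4 → R4 + R3
  [ 1  -1  -2   -1     11 ]
  [ 0   0   1  1/6  -25/6 ]
  [ 0   0   0    1     -1 ]
  [ 0   0   0    0      0 ]
R2 → R2 − 1/6·R3
  [ 1  -1  -2  -1  11 ]
  [ 0   0   1   0  -4 ]
  [ 0   0   0   1  -1 ]
  [ 0   0   0   0   0 ]
R1 → R1 + R3
  [ 1  -1  -2  0  10 ]
  [ 0   0   1  0  -4 ]
  [ 0   0   0  1  -1 ]
  [ 0   0   0  0   0 ]
R1 → R1 + 2·R2
  [ 1  -1  0  0   2 ]
  [ 0   0  1  0  -4 ]
  [ 0   0  0  1  -1 ]
  [ 0   0  0  0   0 ]

[[1, -1, 0, 0, 2], [0, 0, 1, 0, -4], [0, 0, 0, 1, -1], [0, 0, 0, 0, 0]]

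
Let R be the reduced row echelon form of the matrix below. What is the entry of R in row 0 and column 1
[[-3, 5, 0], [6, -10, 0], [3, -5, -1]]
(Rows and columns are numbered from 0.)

ρ1 → -1/3·ρ1
  [ 1  -5/3   0 ]
  [ 6   -10   0 ]
  [ 3    -5  -1 ]
ρ2 → ρ2 − 6·ρ1
  [ 1  -5/3   0 ]
  [ 0     0   0 ]
  [ 3    -5  -1 ]
ρ3 → ρ3 − 3·ρ1
  [ 1  -5/3   0 ]
  [ 0     0   0 ]
  [ 0     0  -1 ]
ρ2 <=> ρ3
  [ 1  -5/3   0 ]
  [ 0     0  -1 ]
  [ 0     0   0 ]
ρ2 → -1·ρ2
  [ 1  -5/3  0 ]
  [ 0     0  1 ]
  [ 0     0  0 ]

-5/3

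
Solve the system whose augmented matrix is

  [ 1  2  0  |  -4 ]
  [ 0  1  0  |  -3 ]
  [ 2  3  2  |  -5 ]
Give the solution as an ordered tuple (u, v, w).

R3 := R3 − 2·R1
  [ 1   2  0  |  -4 ]
  [ 0   1  0  |  -3 ]
  [ 0  -1  2  |   3 ]
R3 := R3 + R2
  [ 1  2  0  |  -4 ]
  [ 0  1  0  |  -3 ]
  [ 0  0  2  |   0 ]
R3 := 1/2·R3
  [ 1  2  0  |  -4 ]
  [ 0  1  0  |  -3 ]
  [ 0  0  1  |   0 ]
R1 := R1 − 2·R2
  [ 1  0  0  |   2 ]
  [ 0  1  0  |  -3 ]
  [ 0  0  1  |   0 ]
Reading off the last column: u = 2, v = -3, w = 0.

(2, -3, 0)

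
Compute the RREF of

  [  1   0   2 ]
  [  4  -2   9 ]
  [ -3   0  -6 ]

[[1, 0, 2], [0, 1, -1/2], [0, 0, 0]]

ρ2 → ρ2 − 4·ρ1
  [  1   0   2 ]
  [  0  -2   1 ]
  [ -3   0  -6 ]
ρ3 → ρ3 + 3·ρ1
  [ 1   0  2 ]
  [ 0  -2  1 ]
  [ 0   0  0 ]
ρ2 → -1/2·ρ2
  [ 1  0     2 ]
  [ 0  1  -1/2 ]
  [ 0  0     0 ]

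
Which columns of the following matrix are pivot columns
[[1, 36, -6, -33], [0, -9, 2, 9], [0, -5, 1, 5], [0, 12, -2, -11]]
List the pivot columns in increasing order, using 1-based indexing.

1, 2, 3, 4

R2 ← -1/9·R2
  [ 1  36    -6  -33 ]
  [ 0   1  -2/9   -1 ]
  [ 0  -5     1    5 ]
  [ 0  12    -2  -11 ]
R3 ← R3 + 5·R2
  [ 1  36    -6  -33 ]
  [ 0   1  -2/9   -1 ]
  [ 0   0  -1/9    0 ]
  [ 0  12    -2  -11 ]
R4 ← R4 − 12·R2
  [ 1  36    -6  -33 ]
  [ 0   1  -2/9   -1 ]
  [ 0   0  -1/9    0 ]
  [ 0   0   2/3    1 ]
R3 ← -9·R3
  [ 1  36    -6  -33 ]
  [ 0   1  -2/9   -1 ]
  [ 0   0     1    0 ]
  [ 0   0   2/3    1 ]
R4 ← R4 − 2/3·R3
  [ 1  36    -6  -33 ]
  [ 0   1  -2/9   -1 ]
  [ 0   0     1    0 ]
  [ 0   0     0    1 ]
R2 ← R2 + R4
  [ 1  36    -6  -33 ]
  [ 0   1  -2/9    0 ]
  [ 0   0     1    0 ]
  [ 0   0     0    1 ]
R1 ← R1 + 33·R4
  [ 1  36    -6  0 ]
  [ 0   1  -2/9  0 ]
  [ 0   0     1  0 ]
  [ 0   0     0  1 ]
R2 ← R2 + 2/9·R3
  [ 1  36  -6  0 ]
  [ 0   1   0  0 ]
  [ 0   0   1  0 ]
  [ 0   0   0  1 ]
R1 ← R1 + 6·R3
  [ 1  36  0  0 ]
  [ 0   1  0  0 ]
  [ 0   0  1  0 ]
  [ 0   0  0  1 ]
R1 ← R1 − 36·R2
  [ 1  0  0  0 ]
  [ 0  1  0  0 ]
  [ 0  0  1  0 ]
  [ 0  0  0  1 ]
Pivot columns are the columns containing a leading 1.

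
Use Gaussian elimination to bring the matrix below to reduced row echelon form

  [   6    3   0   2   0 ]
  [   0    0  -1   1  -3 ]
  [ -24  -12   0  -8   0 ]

[[1, 1/2, 0, 1/3, 0], [0, 0, 1, -1, 3], [0, 0, 0, 0, 0]]

Multiply R1 by 1/6.
  [   1  1/2   0  1/3   0 ]
  [   0    0  -1    1  -3 ]
  [ -24  -12   0   -8   0 ]
Add 24 times R1 to R3.
  [ 1  1/2   0  1/3   0 ]
  [ 0    0  -1    1  -3 ]
  [ 0    0   0    0   0 ]
Multiply R2 by -1.
  [ 1  1/2  0  1/3  0 ]
  [ 0    0  1   -1  3 ]
  [ 0    0  0    0  0 ]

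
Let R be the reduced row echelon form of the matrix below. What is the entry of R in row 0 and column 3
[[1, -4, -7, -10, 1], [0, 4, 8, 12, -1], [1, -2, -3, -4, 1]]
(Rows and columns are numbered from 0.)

R3 → R3 − R1
  [ 1  -4  -7  -10   1 ]
  [ 0   4   8   12  -1 ]
  [ 0   2   4    6   0 ]
R2 → 1/4·R2
  [ 1  -4  -7  -10     1 ]
  [ 0   1   2    3  -1/4 ]
  [ 0   2   4    6     0 ]
R3 → R3 − 2·R2
  [ 1  -4  -7  -10     1 ]
  [ 0   1   2    3  -1/4 ]
  [ 0   0   0    0   1/2 ]
R3 → 2·R3
  [ 1  -4  -7  -10     1 ]
  [ 0   1   2    3  -1/4 ]
  [ 0   0   0    0     1 ]
R2 → R2 + 1/4·R3
  [ 1  -4  -7  -10  1 ]
  [ 0   1   2    3  0 ]
  [ 0   0   0    0  1 ]
R1 → R1 − R3
  [ 1  -4  -7  -10  0 ]
  [ 0   1   2    3  0 ]
  [ 0   0   0    0  1 ]
R1 → R1 + 4·R2
  [ 1  0  1  2  0 ]
  [ 0  1  2  3  0 ]
  [ 0  0  0  0  1 ]

2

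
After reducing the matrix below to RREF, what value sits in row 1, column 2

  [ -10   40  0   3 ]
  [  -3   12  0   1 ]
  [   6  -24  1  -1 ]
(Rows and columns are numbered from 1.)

R1 → -1/10·R1
  [  1   -4  0  -3/10 ]
  [ -3   12  0      1 ]
  [  6  -24  1     -1 ]
R2 → R2 + 3·R1
  [ 1   -4  0  -3/10 ]
  [ 0    0  0   1/10 ]
  [ 6  -24  1     -1 ]
R3 → R3 − 6·R1
  [ 1  -4  0  -3/10 ]
  [ 0   0  0   1/10 ]
  [ 0   0  1    4/5 ]
R2 ↔ R3
  [ 1  -4  0  -3/10 ]
  [ 0   0  1    4/5 ]
  [ 0   0  0   1/10 ]
R3 → 10·R3
  [ 1  -4  0  -3/10 ]
  [ 0   0  1    4/5 ]
  [ 0   0  0      1 ]
R2 → R2 − 4/5·R3
  [ 1  -4  0  -3/10 ]
  [ 0   0  1      0 ]
  [ 0   0  0      1 ]
R1 → R1 + 3/10·R3
  [ 1  -4  0  0 ]
  [ 0   0  1  0 ]
  [ 0   0  0  1 ]

-4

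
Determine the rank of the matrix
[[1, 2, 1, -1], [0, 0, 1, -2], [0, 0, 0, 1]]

Add 2 times R3 to R2.
  [ 1  2  1  -1 ]
  [ 0  0  1   0 ]
  [ 0  0  0   1 ]
Add R3 to R1.
  [ 1  2  1  0 ]
  [ 0  0  1  0 ]
  [ 0  0  0  1 ]
Subtract R2 from R1.
  [ 1  2  0  0 ]
  [ 0  0  1  0 ]
  [ 0  0  0  1 ]
The reduced form has 3 nonzero rows.

rank = 3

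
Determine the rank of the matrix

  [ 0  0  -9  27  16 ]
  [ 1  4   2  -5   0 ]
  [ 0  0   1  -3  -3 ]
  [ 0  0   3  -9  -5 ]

ρ1 ↔ ρ2
ρ2 := -1/9·ρ2
ρ3 := ρ3 − ρ2
ρ4 := ρ4 − 3·ρ2
ρ3 := -9/11·ρ3
ρ4 := ρ4 − 1/3·ρ3
ρ2 := ρ2 + 16/9·ρ3
ρ1 := ρ1 − 2·ρ2
The reduced form has 3 nonzero rows.

rank = 3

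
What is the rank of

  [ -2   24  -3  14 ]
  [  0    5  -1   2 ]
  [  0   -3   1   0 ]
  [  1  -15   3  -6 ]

rank = 4

R1 ← -1/2·R1
  [ 1  -12  3/2  -7 ]
  [ 0    5   -1   2 ]
  [ 0   -3    1   0 ]
  [ 1  -15    3  -6 ]
R4 ← R4 − R1
  [ 1  -12  3/2  -7 ]
  [ 0    5   -1   2 ]
  [ 0   -3    1   0 ]
  [ 0   -3  3/2   1 ]
R2 ← 1/5·R2
  [ 1  -12   3/2   -7 ]
  [ 0    1  -1/5  2/5 ]
  [ 0   -3     1    0 ]
  [ 0   -3   3/2    1 ]
R3 ← R3 + 3·R2
  [ 1  -12   3/2   -7 ]
  [ 0    1  -1/5  2/5 ]
  [ 0    0   2/5  6/5 ]
  [ 0   -3   3/2    1 ]
R4 ← R4 + 3·R2
  [ 1  -12   3/2    -7 ]
  [ 0    1  -1/5   2/5 ]
  [ 0    0   2/5   6/5 ]
  [ 0    0  9/10  11/5 ]
R3 ← 5/2·R3
  [ 1  -12   3/2    -7 ]
  [ 0    1  -1/5   2/5 ]
  [ 0    0     1     3 ]
  [ 0    0  9/10  11/5 ]
R4 ← R4 − 9/10·R3
  [ 1  -12   3/2    -7 ]
  [ 0    1  -1/5   2/5 ]
  [ 0    0     1     3 ]
  [ 0    0     0  -1/2 ]
R4 ← -2·R4
  [ 1  -12   3/2   -7 ]
  [ 0    1  -1/5  2/5 ]
  [ 0    0     1    3 ]
  [ 0    0     0    1 ]
R3 ← R3 − 3·R4
  [ 1  -12   3/2   -7 ]
  [ 0    1  -1/5  2/5 ]
  [ 0    0     1    0 ]
  [ 0    0     0    1 ]
R2 ← R2 − 2/5·R4
  [ 1  -12   3/2  -7 ]
  [ 0    1  -1/5   0 ]
  [ 0    0     1   0 ]
  [ 0    0     0   1 ]
R1 ← R1 + 7·R4
  [ 1  -12   3/2  0 ]
  [ 0    1  -1/5  0 ]
  [ 0    0     1  0 ]
  [ 0    0     0  1 ]
R2 ← R2 + 1/5·R3
  [ 1  -12  3/2  0 ]
  [ 0    1    0  0 ]
  [ 0    0    1  0 ]
  [ 0    0    0  1 ]
R1 ← R1 − 3/2·R3
  [ 1  -12  0  0 ]
  [ 0    1  0  0 ]
  [ 0    0  1  0 ]
  [ 0    0  0  1 ]
R1 ← R1 + 12·R2
  [ 1  0  0  0 ]
  [ 0  1  0  0 ]
  [ 0  0  1  0 ]
  [ 0  0  0  1 ]
The reduced form has 4 nonzero rows.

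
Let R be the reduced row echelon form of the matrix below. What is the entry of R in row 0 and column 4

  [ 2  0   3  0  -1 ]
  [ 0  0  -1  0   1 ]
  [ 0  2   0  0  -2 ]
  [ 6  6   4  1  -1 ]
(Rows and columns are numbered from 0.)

1

ρ1 → 1/2·ρ1
  [ 1  0  3/2  0  -1/2 ]
  [ 0  0   -1  0     1 ]
  [ 0  2    0  0    -2 ]
  [ 6  6    4  1    -1 ]
ρ4 → ρ4 − 6·ρ1
  [ 1  0  3/2  0  -1/2 ]
  [ 0  0   -1  0     1 ]
  [ 0  2    0  0    -2 ]
  [ 0  6   -5  1     2 ]
ρ2 <=> ρ3
  [ 1  0  3/2  0  -1/2 ]
  [ 0  2    0  0    -2 ]
  [ 0  0   -1  0     1 ]
  [ 0  6   -5  1     2 ]
ρ2 → 1/2·ρ2
  [ 1  0  3/2  0  -1/2 ]
  [ 0  1    0  0    -1 ]
  [ 0  0   -1  0     1 ]
  [ 0  6   -5  1     2 ]
ρ4 → ρ4 − 6·ρ2
  [ 1  0  3/2  0  -1/2 ]
  [ 0  1    0  0    -1 ]
  [ 0  0   -1  0     1 ]
  [ 0  0   -5  1     8 ]
ρ3 → -1·ρ3
  [ 1  0  3/2  0  -1/2 ]
  [ 0  1    0  0    -1 ]
  [ 0  0    1  0    -1 ]
  [ 0  0   -5  1     8 ]
ρ4 → ρ4 + 5·ρ3
  [ 1  0  3/2  0  -1/2 ]
  [ 0  1    0  0    -1 ]
  [ 0  0    1  0    -1 ]
  [ 0  0    0  1     3 ]
ρ1 → ρ1 − 3/2·ρ3
  [ 1  0  0  0   1 ]
  [ 0  1  0  0  -1 ]
  [ 0  0  1  0  -1 ]
  [ 0  0  0  1   3 ]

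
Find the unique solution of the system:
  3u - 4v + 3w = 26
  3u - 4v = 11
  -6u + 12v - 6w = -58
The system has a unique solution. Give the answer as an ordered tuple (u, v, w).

(5/3, -3/2, 5)

Form the augmented matrix and row-reduce:
  [  3  -4   3  |   26 ]
  [  3  -4   0  |   11 ]
  [ -6  12  -6  |  -58 ]
Multiply ρ1 by 1/3.
  [  1  -4/3   1  |  26/3 ]
  [  3    -4   0  |    11 ]
  [ -6    12  -6  |   -58 ]
Subtract 3 times ρ1 from ρ2.
  [  1  -4/3   1  |  26/3 ]
  [  0     0  -3  |   -15 ]
  [ -6    12  -6  |   -58 ]
Add 6 times ρ1 to ρ3.
  [ 1  -4/3   1  |  26/3 ]
  [ 0     0  -3  |   -15 ]
  [ 0     4   0  |    -6 ]
Swap ρ2 and ρ3.
  [ 1  -4/3   1  |  26/3 ]
  [ 0     4   0  |    -6 ]
  [ 0     0  -3  |   -15 ]
Multiply ρ2 by 1/4.
  [ 1  -4/3   1  |  26/3 ]
  [ 0     1   0  |  -3/2 ]
  [ 0     0  -3  |   -15 ]
Multiply ρ3 by -1/3.
  [ 1  -4/3  1  |  26/3 ]
  [ 0     1  0  |  -3/2 ]
  [ 0     0  1  |     5 ]
Subtract ρ3 from ρ1.
  [ 1  -4/3  0  |  11/3 ]
  [ 0     1  0  |  -3/2 ]
  [ 0     0  1  |     5 ]
Add 4/3 times ρ2 to ρ1.
  [ 1  0  0  |   5/3 ]
  [ 0  1  0  |  -3/2 ]
  [ 0  0  1  |     5 ]
Reading off the last column: u = 5/3, v = -3/2, w = 5.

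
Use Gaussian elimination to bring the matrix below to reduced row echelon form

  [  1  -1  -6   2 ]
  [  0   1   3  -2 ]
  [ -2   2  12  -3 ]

R3 := R3 + 2·R1
  [ 1  -1  -6   2 ]
  [ 0   1   3  -2 ]
  [ 0   0   0   1 ]
R2 := R2 + 2·R3
  [ 1  -1  -6  2 ]
  [ 0   1   3  0 ]
  [ 0   0   0  1 ]
R1 := R1 − 2·R3
  [ 1  -1  -6  0 ]
  [ 0   1   3  0 ]
  [ 0   0   0  1 ]
R1 := R1 + R2
  [ 1  0  -3  0 ]
  [ 0  1   3  0 ]
  [ 0  0   0  1 ]

[[1, 0, -3, 0], [0, 1, 3, 0], [0, 0, 0, 1]]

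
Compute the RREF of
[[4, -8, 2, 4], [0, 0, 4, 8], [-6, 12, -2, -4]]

[[1, -2, 0, 0], [0, 0, 1, 2], [0, 0, 0, 0]]

Multiply ρ1 by 1/4.
  [  1  -2  1/2   1 ]
  [  0   0    4   8 ]
  [ -6  12   -2  -4 ]
Add 6 times ρ1 to ρ3.
  [ 1  -2  1/2  1 ]
  [ 0   0    4  8 ]
  [ 0   0    1  2 ]
Multiply ρ2 by 1/4.
  [ 1  -2  1/2  1 ]
  [ 0   0    1  2 ]
  [ 0   0    1  2 ]
Subtract ρ2 from ρ3.
  [ 1  -2  1/2  1 ]
  [ 0   0    1  2 ]
  [ 0   0    0  0 ]
Subtract 1/2 times ρ2 from ρ1.
  [ 1  -2  0  0 ]
  [ 0   0  1  2 ]
  [ 0   0  0  0 ]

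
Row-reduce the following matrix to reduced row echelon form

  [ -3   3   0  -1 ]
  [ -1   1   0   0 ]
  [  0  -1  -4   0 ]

[[1, 0, 4, 0], [0, 1, 4, 0], [0, 0, 0, 1]]

R1 -> -1/3·R1
  [  1  -1   0  1/3 ]
  [ -1   1   0    0 ]
  [  0  -1  -4    0 ]
R2 -> R2 + R1
  [ 1  -1   0  1/3 ]
  [ 0   0   0  1/3 ]
  [ 0  -1  -4    0 ]
R2 ↔ R3
  [ 1  -1   0  1/3 ]
  [ 0  -1  -4    0 ]
  [ 0   0   0  1/3 ]
R2 -> -1·R2
  [ 1  -1  0  1/3 ]
  [ 0   1  4    0 ]
  [ 0   0  0  1/3 ]
R3 -> 3·R3
  [ 1  -1  0  1/3 ]
  [ 0   1  4    0 ]
  [ 0   0  0    1 ]
R1 -> R1 − 1/3·R3
  [ 1  -1  0  0 ]
  [ 0   1  4  0 ]
  [ 0   0  0  1 ]
R1 -> R1 + R2
  [ 1  0  4  0 ]
  [ 0  1  4  0 ]
  [ 0  0  0  1 ]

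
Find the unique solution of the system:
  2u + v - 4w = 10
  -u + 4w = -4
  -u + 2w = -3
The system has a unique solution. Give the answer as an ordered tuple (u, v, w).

Form the augmented matrix and row-reduce:
  [  2  1  -4  |  10 ]
  [ -1  0   4  |  -4 ]
  [ -1  0   2  |  -3 ]
Multiply r1 by 1/2.
Add r1 to r2.
Add r1 to r3.
Multiply r2 by 2.
Subtract 1/2 times r2 from r3.
Multiply r3 by -1/2.
Subtract 4 times r3 from r2.
Add 2 times r3 to r1.
Subtract 1/2 times r2 from r1.
Reading off the last column: u = 2, v = 4, w = -1/2.

(2, 4, -1/2)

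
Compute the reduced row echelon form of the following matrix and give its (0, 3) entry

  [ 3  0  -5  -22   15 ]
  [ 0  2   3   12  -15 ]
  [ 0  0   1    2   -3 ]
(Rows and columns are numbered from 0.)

-4

R1 -> 1/3·R1
  [ 1  0  -5/3  -22/3    5 ]
  [ 0  2     3     12  -15 ]
  [ 0  0     1      2   -3 ]
R2 -> 1/2·R2
  [ 1  0  -5/3  -22/3      5 ]
  [ 0  1   3/2      6  -15/2 ]
  [ 0  0     1      2     -3 ]
R2 -> R2 − 3/2·R3
  [ 1  0  -5/3  -22/3   5 ]
  [ 0  1     0      3  -3 ]
  [ 0  0     1      2  -3 ]
R1 -> R1 + 5/3·R3
  [ 1  0  0  -4   0 ]
  [ 0  1  0   3  -3 ]
  [ 0  0  1   2  -3 ]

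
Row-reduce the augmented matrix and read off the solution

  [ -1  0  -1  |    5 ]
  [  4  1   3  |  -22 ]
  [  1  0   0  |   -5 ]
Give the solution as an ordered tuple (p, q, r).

ρ1 ← -1·ρ1
  [ 1  0  1  |   -5 ]
  [ 4  1  3  |  -22 ]
  [ 1  0  0  |   -5 ]
ρ2 ← ρ2 − 4·ρ1
  [ 1  0   1  |  -5 ]
  [ 0  1  -1  |  -2 ]
  [ 1  0   0  |  -5 ]
ρ3 ← ρ3 − ρ1
  [ 1  0   1  |  -5 ]
  [ 0  1  -1  |  -2 ]
  [ 0  0  -1  |   0 ]
ρ3 ← -1·ρ3
  [ 1  0   1  |  -5 ]
  [ 0  1  -1  |  -2 ]
  [ 0  0   1  |   0 ]
ρ2 ← ρ2 + ρ3
  [ 1  0  1  |  -5 ]
  [ 0  1  0  |  -2 ]
  [ 0  0  1  |   0 ]
ρ1 ← ρ1 − ρ3
  [ 1  0  0  |  -5 ]
  [ 0  1  0  |  -2 ]
  [ 0  0  1  |   0 ]
Reading off the last column: p = -5, q = -2, r = 0.

(-5, -2, 0)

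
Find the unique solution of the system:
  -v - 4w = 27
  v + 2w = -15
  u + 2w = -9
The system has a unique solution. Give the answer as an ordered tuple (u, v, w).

(3, -3, -6)

Form the augmented matrix and row-reduce:
  [ 0  -1  -4  |   27 ]
  [ 0   1   2  |  -15 ]
  [ 1   0   2  |   -9 ]
r1 ↔ r3
  [ 1   0   2  |   -9 ]
  [ 0   1   2  |  -15 ]
  [ 0  -1  -4  |   27 ]
r3 -> r3 + r2
  [ 1  0   2  |   -9 ]
  [ 0  1   2  |  -15 ]
  [ 0  0  -2  |   12 ]
r3 -> -1/2·r3
  [ 1  0  2  |   -9 ]
  [ 0  1  2  |  -15 ]
  [ 0  0  1  |   -6 ]
r2 -> r2 − 2·r3
  [ 1  0  2  |  -9 ]
  [ 0  1  0  |  -3 ]
  [ 0  0  1  |  -6 ]
r1 -> r1 − 2·r3
  [ 1  0  0  |   3 ]
  [ 0  1  0  |  -3 ]
  [ 0  0  1  |  -6 ]
Reading off the last column: u = 3, v = -3, w = -6.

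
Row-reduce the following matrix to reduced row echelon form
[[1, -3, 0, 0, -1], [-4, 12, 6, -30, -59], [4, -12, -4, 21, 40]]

Add 4 times r1 to r2.
  [ 1   -3   0    0   -1 ]
  [ 0    0   6  -30  -63 ]
  [ 4  -12  -4   21   40 ]
Subtract 4 times r1 from r3.
  [ 1  -3   0    0   -1 ]
  [ 0   0   6  -30  -63 ]
  [ 0   0  -4   21   44 ]
Multiply r2 by 1/6.
  [ 1  -3   0   0     -1 ]
  [ 0   0   1  -5  -21/2 ]
  [ 0   0  -4  21     44 ]
Add 4 times r2 to r3.
  [ 1  -3  0   0     -1 ]
  [ 0   0  1  -5  -21/2 ]
  [ 0   0  0   1      2 ]
Add 5 times r3 to r2.
  [ 1  -3  0  0    -1 ]
  [ 0   0  1  0  -1/2 ]
  [ 0   0  0  1     2 ]

[[1, -3, 0, 0, -1], [0, 0, 1, 0, -1/2], [0, 0, 0, 1, 2]]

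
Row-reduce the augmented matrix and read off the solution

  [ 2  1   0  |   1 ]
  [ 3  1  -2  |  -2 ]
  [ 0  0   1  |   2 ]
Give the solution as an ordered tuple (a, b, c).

r1 := 1/2·r1
  [ 1  1/2   0  |  1/2 ]
  [ 3    1  -2  |   -2 ]
  [ 0    0   1  |    2 ]
r2 := r2 − 3·r1
  [ 1   1/2   0  |   1/2 ]
  [ 0  -1/2  -2  |  -7/2 ]
  [ 0     0   1  |     2 ]
r2 := -2·r2
  [ 1  1/2  0  |  1/2 ]
  [ 0    1  4  |    7 ]
  [ 0    0  1  |    2 ]
r2 := r2 − 4·r3
  [ 1  1/2  0  |  1/2 ]
  [ 0    1  0  |   -1 ]
  [ 0    0  1  |    2 ]
r1 := r1 − 1/2·r2
  [ 1  0  0  |   1 ]
  [ 0  1  0  |  -1 ]
  [ 0  0  1  |   2 ]
Reading off the last column: a = 1, b = -1, c = 2.

(1, -1, 2)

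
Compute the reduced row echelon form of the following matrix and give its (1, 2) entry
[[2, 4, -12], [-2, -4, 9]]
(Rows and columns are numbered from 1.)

2

R1 := 1/2·R1
  [  1   2  -6 ]
  [ -2  -4   9 ]
R2 := R2 + 2·R1
  [ 1  2  -6 ]
  [ 0  0  -3 ]
R2 := -1/3·R2
  [ 1  2  -6 ]
  [ 0  0   1 ]
R1 := R1 + 6·R2
  [ 1  2  0 ]
  [ 0  0  1 ]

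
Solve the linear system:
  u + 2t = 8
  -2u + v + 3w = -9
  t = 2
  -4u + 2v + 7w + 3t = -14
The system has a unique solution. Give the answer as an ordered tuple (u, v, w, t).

(4, 5, -2, 2)

Form the augmented matrix and row-reduce:
  [  1  0  0  2  |    8 ]
  [ -2  1  3  0  |   -9 ]
  [  0  0  0  1  |    2 ]
  [ -4  2  7  3  |  -14 ]
R2 := R2 + 2·R1
  [  1  0  0  2  |    8 ]
  [  0  1  3  4  |    7 ]
  [  0  0  0  1  |    2 ]
  [ -4  2  7  3  |  -14 ]
R4 := R4 + 4·R1
  [ 1  0  0   2  |   8 ]
  [ 0  1  3   4  |   7 ]
  [ 0  0  0   1  |   2 ]
  [ 0  2  7  11  |  18 ]
R4 := R4 − 2·R2
  [ 1  0  0  2  |  8 ]
  [ 0  1  3  4  |  7 ]
  [ 0  0  0  1  |  2 ]
  [ 0  0  1  3  |  4 ]
R3 <-> R4
  [ 1  0  0  2  |  8 ]
  [ 0  1  3  4  |  7 ]
  [ 0  0  1  3  |  4 ]
  [ 0  0  0  1  |  2 ]
R3 := R3 − 3·R4
  [ 1  0  0  2  |   8 ]
  [ 0  1  3  4  |   7 ]
  [ 0  0  1  0  |  -2 ]
  [ 0  0  0  1  |   2 ]
R2 := R2 − 4·R4
  [ 1  0  0  2  |   8 ]
  [ 0  1  3  0  |  -1 ]
  [ 0  0  1  0  |  -2 ]
  [ 0  0  0  1  |   2 ]
R1 := R1 − 2·R4
  [ 1  0  0  0  |   4 ]
  [ 0  1  3  0  |  -1 ]
  [ 0  0  1  0  |  -2 ]
  [ 0  0  0  1  |   2 ]
R2 := R2 − 3·R3
  [ 1  0  0  0  |   4 ]
  [ 0  1  0  0  |   5 ]
  [ 0  0  1  0  |  -2 ]
  [ 0  0  0  1  |   2 ]
Reading off the last column: u = 4, v = 5, w = -2, t = 2.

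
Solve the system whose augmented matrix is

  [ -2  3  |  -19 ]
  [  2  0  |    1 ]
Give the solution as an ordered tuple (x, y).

(1/2, -6)

Multiply r1 by -1/2.
  [ 1  -3/2  |  19/2 ]
  [ 2     0  |     1 ]
Subtract 2 times r1 from r2.
  [ 1  -3/2  |  19/2 ]
  [ 0     3  |   -18 ]
Multiply r2 by 1/3.
  [ 1  -3/2  |  19/2 ]
  [ 0     1  |    -6 ]
Add 3/2 times r2 to r1.
  [ 1  0  |  1/2 ]
  [ 0  1  |   -6 ]
Reading off the last column: x = 1/2, y = -6.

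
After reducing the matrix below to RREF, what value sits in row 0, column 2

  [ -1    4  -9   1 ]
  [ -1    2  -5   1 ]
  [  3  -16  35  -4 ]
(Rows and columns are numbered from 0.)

r1 → -1·r1
  [  1   -4   9  -1 ]
  [ -1    2  -5   1 ]
  [  3  -16  35  -4 ]
r2 → r2 + r1
  [ 1   -4   9  -1 ]
  [ 0   -2   4   0 ]
  [ 3  -16  35  -4 ]
r3 → r3 − 3·r1
  [ 1  -4  9  -1 ]
  [ 0  -2  4   0 ]
  [ 0  -4  8  -1 ]
r2 → -1/2·r2
  [ 1  -4   9  -1 ]
  [ 0   1  -2   0 ]
  [ 0  -4   8  -1 ]
r3 → r3 + 4·r2
  [ 1  -4   9  -1 ]
  [ 0   1  -2   0 ]
  [ 0   0   0  -1 ]
r3 → -1·r3
  [ 1  -4   9  -1 ]
  [ 0   1  -2   0 ]
  [ 0   0   0   1 ]
r1 → r1 + r3
  [ 1  -4   9  0 ]
  [ 0   1  -2  0 ]
  [ 0   0   0  1 ]
r1 → r1 + 4·r2
  [ 1  0   1  0 ]
  [ 0  1  -2  0 ]
  [ 0  0   0  1 ]

1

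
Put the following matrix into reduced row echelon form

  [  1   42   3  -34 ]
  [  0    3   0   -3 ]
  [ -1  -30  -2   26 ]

R3 -> R3 + R1
  [ 1  42  3  -34 ]
  [ 0   3  0   -3 ]
  [ 0  12  1   -8 ]
R2 -> 1/3·R2
  [ 1  42  3  -34 ]
  [ 0   1  0   -1 ]
  [ 0  12  1   -8 ]
R3 -> R3 − 12·R2
  [ 1  42  3  -34 ]
  [ 0   1  0   -1 ]
  [ 0   0  1    4 ]
R1 -> R1 − 3·R3
  [ 1  42  0  -46 ]
  [ 0   1  0   -1 ]
  [ 0   0  1    4 ]
R1 -> R1 − 42·R2
  [ 1  0  0  -4 ]
  [ 0  1  0  -1 ]
  [ 0  0  1   4 ]

[[1, 0, 0, -4], [0, 1, 0, -1], [0, 0, 1, 4]]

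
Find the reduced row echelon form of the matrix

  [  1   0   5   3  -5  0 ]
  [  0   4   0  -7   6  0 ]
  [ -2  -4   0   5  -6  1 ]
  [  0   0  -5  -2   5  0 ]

R3 -> R3 + 2·R1
  [ 1   0   5   3   -5  0 ]
  [ 0   4   0  -7    6  0 ]
  [ 0  -4  10  11  -16  1 ]
  [ 0   0  -5  -2    5  0 ]
R2 -> 1/4·R2
  [ 1   0   5     3   -5  0 ]
  [ 0   1   0  -7/4  3/2  0 ]
  [ 0  -4  10    11  -16  1 ]
  [ 0   0  -5    -2    5  0 ]
R3 -> R3 + 4·R2
  [ 1  0   5     3   -5  0 ]
  [ 0  1   0  -7/4  3/2  0 ]
  [ 0  0  10     4  -10  1 ]
  [ 0  0  -5    -2    5  0 ]
R3 -> 1/10·R3
  [ 1  0   5     3   -5     0 ]
  [ 0  1   0  -7/4  3/2     0 ]
  [ 0  0   1   2/5   -1  1/10 ]
  [ 0  0  -5    -2    5     0 ]
R4 -> R4 + 5·R3
  [ 1  0  5     3   -5     0 ]
  [ 0  1  0  -7/4  3/2     0 ]
  [ 0  0  1   2/5   -1  1/10 ]
  [ 0  0  0     0    0   1/2 ]
R4 -> 2·R4
  [ 1  0  5     3   -5     0 ]
  [ 0  1  0  -7/4  3/2     0 ]
  [ 0  0  1   2/5   -1  1/10 ]
  [ 0  0  0     0    0     1 ]
R3 -> R3 − 1/10·R4
  [ 1  0  5     3   -5  0 ]
  [ 0  1  0  -7/4  3/2  0 ]
  [ 0  0  1   2/5   -1  0 ]
  [ 0  0  0     0    0  1 ]
R1 -> R1 − 5·R3
  [ 1  0  0     1    0  0 ]
  [ 0  1  0  -7/4  3/2  0 ]
  [ 0  0  1   2/5   -1  0 ]
  [ 0  0  0     0    0  1 ]

[[1, 0, 0, 1, 0, 0], [0, 1, 0, -7/4, 3/2, 0], [0, 0, 1, 2/5, -1, 0], [0, 0, 0, 0, 0, 1]]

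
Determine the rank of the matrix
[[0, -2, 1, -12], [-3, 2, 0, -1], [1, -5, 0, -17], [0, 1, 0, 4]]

R1 <-> R2
  [ -3   2  0   -1 ]
  [  0  -2  1  -12 ]
  [  1  -5  0  -17 ]
  [  0   1  0    4 ]
R1 → -1/3·R1
  [ 1  -2/3  0  1/3 ]
  [ 0    -2  1  -12 ]
  [ 1    -5  0  -17 ]
  [ 0     1  0    4 ]
R3 → R3 − R1
  [ 1   -2/3  0    1/3 ]
  [ 0     -2  1    -12 ]
  [ 0  -13/3  0  -52/3 ]
  [ 0      1  0      4 ]
R2 → -1/2·R2
  [ 1   -2/3     0    1/3 ]
  [ 0      1  -1/2      6 ]
  [ 0  -13/3     0  -52/3 ]
  [ 0      1     0      4 ]
R3 → R3 + 13/3·R2
  [ 1  -2/3      0   1/3 ]
  [ 0     1   -1/2     6 ]
  [ 0     0  -13/6  26/3 ]
  [ 0     1      0     4 ]
R4 → R4 − R2
  [ 1  -2/3      0   1/3 ]
  [ 0     1   -1/2     6 ]
  [ 0     0  -13/6  26/3 ]
  [ 0     0    1/2    -2 ]
R3 → -6/13·R3
  [ 1  -2/3     0  1/3 ]
  [ 0     1  -1/2    6 ]
  [ 0     0     1   -4 ]
  [ 0     0   1/2   -2 ]
R4 → R4 − 1/2·R3
  [ 1  -2/3     0  1/3 ]
  [ 0     1  -1/2    6 ]
  [ 0     0     1   -4 ]
  [ 0     0     0    0 ]
R2 → R2 + 1/2·R3
  [ 1  -2/3  0  1/3 ]
  [ 0     1  0    4 ]
  [ 0     0  1   -4 ]
  [ 0     0  0    0 ]
R1 → R1 + 2/3·R2
  [ 1  0  0   3 ]
  [ 0  1  0   4 ]
  [ 0  0  1  -4 ]
  [ 0  0  0   0 ]
The reduced form has 3 nonzero rows.

rank = 3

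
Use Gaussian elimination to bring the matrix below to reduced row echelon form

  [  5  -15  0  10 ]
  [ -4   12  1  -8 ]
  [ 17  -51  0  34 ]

Multiply ρ1 by 1/5.
  [  1   -3  0   2 ]
  [ -4   12  1  -8 ]
  [ 17  -51  0  34 ]
Add 4 times ρ1 to ρ2.
  [  1   -3  0   2 ]
  [  0    0  1   0 ]
  [ 17  -51  0  34 ]
Subtract 17 times ρ1 from ρ3.
  [ 1  -3  0  2 ]
  [ 0   0  1  0 ]
  [ 0   0  0  0 ]

[[1, -3, 0, 2], [0, 0, 1, 0], [0, 0, 0, 0]]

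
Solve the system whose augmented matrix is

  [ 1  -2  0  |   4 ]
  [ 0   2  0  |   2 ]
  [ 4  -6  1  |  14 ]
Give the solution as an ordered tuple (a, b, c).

Subtract 4 times R1 from R3.
  [ 1  -2  0  |   4 ]
  [ 0   2  0  |   2 ]
  [ 0   2  1  |  -2 ]
Multiply R2 by 1/2.
  [ 1  -2  0  |   4 ]
  [ 0   1  0  |   1 ]
  [ 0   2  1  |  -2 ]
Subtract 2 times R2 from R3.
  [ 1  -2  0  |   4 ]
  [ 0   1  0  |   1 ]
  [ 0   0  1  |  -4 ]
Add 2 times R2 to R1.
  [ 1  0  0  |   6 ]
  [ 0  1  0  |   1 ]
  [ 0  0  1  |  -4 ]
Reading off the last column: a = 6, b = 1, c = -4.

(6, 1, -4)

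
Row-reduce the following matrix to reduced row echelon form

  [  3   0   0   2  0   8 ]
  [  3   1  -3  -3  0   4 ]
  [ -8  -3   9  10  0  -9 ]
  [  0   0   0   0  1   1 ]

[[1, 0, 0, 0, 0, 2], [0, 1, -3, 0, 0, 1], [0, 0, 0, 1, 0, 1], [0, 0, 0, 0, 1, 1]]

Multiply ρ1 by 1/3.
  [  1   0   0  2/3  0  8/3 ]
  [  3   1  -3   -3  0    4 ]
  [ -8  -3   9   10  0   -9 ]
  [  0   0   0    0  1    1 ]
Subtract 3 times ρ1 from ρ2.
  [  1   0   0  2/3  0  8/3 ]
  [  0   1  -3   -5  0   -4 ]
  [ -8  -3   9   10  0   -9 ]
  [  0   0   0    0  1    1 ]
Add 8 times ρ1 to ρ3.
  [ 1   0   0   2/3  0   8/3 ]
  [ 0   1  -3    -5  0    -4 ]
  [ 0  -3   9  46/3  0  37/3 ]
  [ 0   0   0     0  1     1 ]
Add 3 times ρ2 to ρ3.
  [ 1  0   0  2/3  0  8/3 ]
  [ 0  1  -3   -5  0   -4 ]
  [ 0  0   0  1/3  0  1/3 ]
  [ 0  0   0    0  1    1 ]
Multiply ρ3 by 3.
  [ 1  0   0  2/3  0  8/3 ]
  [ 0  1  -3   -5  0   -4 ]
  [ 0  0   0    1  0    1 ]
  [ 0  0   0    0  1    1 ]
Add 5 times ρ3 to ρ2.
  [ 1  0   0  2/3  0  8/3 ]
  [ 0  1  -3    0  0    1 ]
  [ 0  0   0    1  0    1 ]
  [ 0  0   0    0  1    1 ]
Subtract 2/3 times ρ3 from ρ1.
  [ 1  0   0  0  0  2 ]
  [ 0  1  -3  0  0  1 ]
  [ 0  0   0  1  0  1 ]
  [ 0  0   0  0  1  1 ]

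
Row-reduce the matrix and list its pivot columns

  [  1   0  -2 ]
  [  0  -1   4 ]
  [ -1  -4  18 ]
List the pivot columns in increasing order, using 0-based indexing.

0, 1

R3 := R3 + R1
  [ 1   0  -2 ]
  [ 0  -1   4 ]
  [ 0  -4  16 ]
R2 := -1·R2
  [ 1   0  -2 ]
  [ 0   1  -4 ]
  [ 0  -4  16 ]
R3 := R3 + 4·R2
  [ 1  0  -2 ]
  [ 0  1  -4 ]
  [ 0  0   0 ]
Pivot columns are the columns containing a leading 1.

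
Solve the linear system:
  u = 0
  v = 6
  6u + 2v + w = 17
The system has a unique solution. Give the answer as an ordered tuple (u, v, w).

Form the augmented matrix and row-reduce:
  [ 1  0  0  |   0 ]
  [ 0  1  0  |   6 ]
  [ 6  2  1  |  17 ]
Subtract 6 times R1 from R3.
  [ 1  0  0  |   0 ]
  [ 0  1  0  |   6 ]
  [ 0  2  1  |  17 ]
Subtract 2 times R2 from R3.
  [ 1  0  0  |  0 ]
  [ 0  1  0  |  6 ]
  [ 0  0  1  |  5 ]
Reading off the last column: u = 0, v = 6, w = 5.

(0, 6, 5)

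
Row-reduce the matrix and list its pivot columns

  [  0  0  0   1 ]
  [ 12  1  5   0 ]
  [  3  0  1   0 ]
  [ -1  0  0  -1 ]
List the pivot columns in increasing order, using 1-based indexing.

ρ1 <=> ρ2
  [ 12  1  5   0 ]
  [  0  0  0   1 ]
  [  3  0  1   0 ]
  [ -1  0  0  -1 ]
ρ1 := 1/12·ρ1
  [  1  1/12  5/12   0 ]
  [  0     0     0   1 ]
  [  3     0     1   0 ]
  [ -1     0     0  -1 ]
ρ3 := ρ3 − 3·ρ1
  [  1  1/12  5/12   0 ]
  [  0     0     0   1 ]
  [  0  -1/4  -1/4   0 ]
  [ -1     0     0  -1 ]
ρ4 := ρ4 + ρ1
  [ 1  1/12  5/12   0 ]
  [ 0     0     0   1 ]
  [ 0  -1/4  -1/4   0 ]
  [ 0  1/12  5/12  -1 ]
ρ2 <=> ρ3
  [ 1  1/12  5/12   0 ]
  [ 0  -1/4  -1/4   0 ]
  [ 0     0     0   1 ]
  [ 0  1/12  5/12  -1 ]
ρ2 := -4·ρ2
  [ 1  1/12  5/12   0 ]
  [ 0     1     1   0 ]
  [ 0     0     0   1 ]
  [ 0  1/12  5/12  -1 ]
ρ4 := ρ4 − 1/12·ρ2
  [ 1  1/12  5/12   0 ]
  [ 0     1     1   0 ]
  [ 0     0     0   1 ]
  [ 0     0   1/3  -1 ]
ρ3 <=> ρ4
  [ 1  1/12  5/12   0 ]
  [ 0     1     1   0 ]
  [ 0     0   1/3  -1 ]
  [ 0     0     0   1 ]
ρ3 := 3·ρ3
  [ 1  1/12  5/12   0 ]
  [ 0     1     1   0 ]
  [ 0     0     1  -3 ]
  [ 0     0     0   1 ]
ρ3 := ρ3 + 3·ρ4
  [ 1  1/12  5/12  0 ]
  [ 0     1     1  0 ]
  [ 0     0     1  0 ]
  [ 0     0     0  1 ]
ρ2 := ρ2 − ρ3
  [ 1  1/12  5/12  0 ]
  [ 0     1     0  0 ]
  [ 0     0     1  0 ]
  [ 0     0     0  1 ]
ρ1 := ρ1 − 5/12·ρ3
  [ 1  1/12  0  0 ]
  [ 0     1  0  0 ]
  [ 0     0  1  0 ]
  [ 0     0  0  1 ]
ρ1 := ρ1 − 1/12·ρ2
  [ 1  0  0  0 ]
  [ 0  1  0  0 ]
  [ 0  0  1  0 ]
  [ 0  0  0  1 ]
Pivot columns are the columns containing a leading 1.

1, 2, 3, 4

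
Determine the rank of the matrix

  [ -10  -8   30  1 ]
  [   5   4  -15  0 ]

r1 := -1/10·r1
  [ 1  4/5   -3  -1/10 ]
  [ 5    4  -15      0 ]
r2 := r2 − 5·r1
  [ 1  4/5  -3  -1/10 ]
  [ 0    0   0    1/2 ]
r2 := 2·r2
  [ 1  4/5  -3  -1/10 ]
  [ 0    0   0      1 ]
r1 := r1 + 1/10·r2
  [ 1  4/5  -3  0 ]
  [ 0    0   0  1 ]
The reduced form has 2 nonzero rows.

rank = 2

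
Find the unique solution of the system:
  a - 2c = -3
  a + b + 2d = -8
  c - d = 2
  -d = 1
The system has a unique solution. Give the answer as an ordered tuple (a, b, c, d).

(-1, -5, 1, -1)

Form the augmented matrix and row-reduce:
  [ 1  0  -2   0  |  -3 ]
  [ 1  1   0   2  |  -8 ]
  [ 0  0   1  -1  |   2 ]
  [ 0  0   0  -1  |   1 ]
r2 -> r2 − r1
  [ 1  0  -2   0  |  -3 ]
  [ 0  1   2   2  |  -5 ]
  [ 0  0   1  -1  |   2 ]
  [ 0  0   0  -1  |   1 ]
r4 -> -1·r4
  [ 1  0  -2   0  |  -3 ]
  [ 0  1   2   2  |  -5 ]
  [ 0  0   1  -1  |   2 ]
  [ 0  0   0   1  |  -1 ]
r3 -> r3 + r4
  [ 1  0  -2  0  |  -3 ]
  [ 0  1   2  2  |  -5 ]
  [ 0  0   1  0  |   1 ]
  [ 0  0   0  1  |  -1 ]
r2 -> r2 − 2·r4
  [ 1  0  -2  0  |  -3 ]
  [ 0  1   2  0  |  -3 ]
  [ 0  0   1  0  |   1 ]
  [ 0  0   0  1  |  -1 ]
r2 -> r2 − 2·r3
  [ 1  0  -2  0  |  -3 ]
  [ 0  1   0  0  |  -5 ]
  [ 0  0   1  0  |   1 ]
  [ 0  0   0  1  |  -1 ]
r1 -> r1 + 2·r3
  [ 1  0  0  0  |  -1 ]
  [ 0  1  0  0  |  -5 ]
  [ 0  0  1  0  |   1 ]
  [ 0  0  0  1  |  -1 ]
Reading off the last column: a = -1, b = -5, c = 1, d = -1.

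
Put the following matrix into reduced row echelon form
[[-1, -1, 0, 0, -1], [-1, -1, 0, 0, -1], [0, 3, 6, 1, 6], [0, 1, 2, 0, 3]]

r1 -> -1·r1
  [  1   1  0  0   1 ]
  [ -1  -1  0  0  -1 ]
  [  0   3  6  1   6 ]
  [  0   1  2  0   3 ]
r2 -> r2 + r1
  [ 1  1  0  0  1 ]
  [ 0  0  0  0  0 ]
  [ 0  3  6  1  6 ]
  [ 0  1  2  0  3 ]
r2 <=> r3
  [ 1  1  0  0  1 ]
  [ 0  3  6  1  6 ]
  [ 0  0  0  0  0 ]
  [ 0  1  2  0  3 ]
r2 -> 1/3·r2
  [ 1  1  0    0  1 ]
  [ 0  1  2  1/3  2 ]
  [ 0  0  0    0  0 ]
  [ 0  1  2    0  3 ]
r4 -> r4 − r2
  [ 1  1  0     0  1 ]
  [ 0  1  2   1/3  2 ]
  [ 0  0  0     0  0 ]
  [ 0  0  0  -1/3  1 ]
r3 <=> r4
  [ 1  1  0     0  1 ]
  [ 0  1  2   1/3  2 ]
  [ 0  0  0  -1/3  1 ]
  [ 0  0  0     0  0 ]
r3 -> -3·r3
  [ 1  1  0    0   1 ]
  [ 0  1  2  1/3   2 ]
  [ 0  0  0    1  -3 ]
  [ 0  0  0    0   0 ]
r2 -> r2 − 1/3·r3
  [ 1  1  0  0   1 ]
  [ 0  1  2  0   3 ]
  [ 0  0  0  1  -3 ]
  [ 0  0  0  0   0 ]
r1 -> r1 − r2
  [ 1  0  -2  0  -2 ]
  [ 0  1   2  0   3 ]
  [ 0  0   0  1  -3 ]
  [ 0  0   0  0   0 ]

[[1, 0, -2, 0, -2], [0, 1, 2, 0, 3], [0, 0, 0, 1, -3], [0, 0, 0, 0, 0]]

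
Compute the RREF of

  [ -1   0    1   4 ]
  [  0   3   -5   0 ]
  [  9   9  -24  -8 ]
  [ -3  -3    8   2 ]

[[1, 0, -1, 0], [0, 1, -5/3, 0], [0, 0, 0, 1], [0, 0, 0, 0]]

R1 -> -1·R1
  [  1   0   -1  -4 ]
  [  0   3   -5   0 ]
  [  9   9  -24  -8 ]
  [ -3  -3    8   2 ]
R3 -> R3 − 9·R1
  [  1   0   -1  -4 ]
  [  0   3   -5   0 ]
  [  0   9  -15  28 ]
  [ -3  -3    8   2 ]
R4 -> R4 + 3·R1
  [ 1   0   -1   -4 ]
  [ 0   3   -5    0 ]
  [ 0   9  -15   28 ]
  [ 0  -3    5  -10 ]
R2 -> 1/3·R2
  [ 1   0    -1   -4 ]
  [ 0   1  -5/3    0 ]
  [ 0   9   -15   28 ]
  [ 0  -3     5  -10 ]
R3 -> R3 − 9·R2
  [ 1   0    -1   -4 ]
  [ 0   1  -5/3    0 ]
  [ 0   0     0   28 ]
  [ 0  -3     5  -10 ]
R4 -> R4 + 3·R2
  [ 1  0    -1   -4 ]
  [ 0  1  -5/3    0 ]
  [ 0  0     0   28 ]
  [ 0  0     0  -10 ]
R3 -> 1/28·R3
  [ 1  0    -1   -4 ]
  [ 0  1  -5/3    0 ]
  [ 0  0     0    1 ]
  [ 0  0     0  -10 ]
R4 -> R4 + 10·R3
  [ 1  0    -1  -4 ]
  [ 0  1  -5/3   0 ]
  [ 0  0     0   1 ]
  [ 0  0     0   0 ]
R1 -> R1 + 4·R3
  [ 1  0    -1  0 ]
  [ 0  1  -5/3  0 ]
  [ 0  0     0  1 ]
  [ 0  0     0  0 ]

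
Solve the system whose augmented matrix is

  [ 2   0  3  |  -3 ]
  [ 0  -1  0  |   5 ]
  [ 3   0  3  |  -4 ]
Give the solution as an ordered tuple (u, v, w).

R1 ← 1/2·R1
R3 ← R3 − 3·R1
R2 ← -1·R2
R3 ← -2/3·R3
R1 ← R1 − 3/2·R3
Reading off the last column: u = -1, v = -5, w = -1/3.

(-1, -5, -1/3)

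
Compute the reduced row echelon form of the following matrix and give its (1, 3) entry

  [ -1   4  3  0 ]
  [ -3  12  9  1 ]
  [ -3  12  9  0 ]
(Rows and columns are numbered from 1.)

Multiply r1 by -1.
  [  1  -4  -3  0 ]
  [ -3  12   9  1 ]
  [ -3  12   9  0 ]
Add 3 times r1 to r2.
  [  1  -4  -3  0 ]
  [  0   0   0  1 ]
  [ -3  12   9  0 ]
Add 3 times r1 to r3.
  [ 1  -4  -3  0 ]
  [ 0   0   0  1 ]
  [ 0   0   0  0 ]

-3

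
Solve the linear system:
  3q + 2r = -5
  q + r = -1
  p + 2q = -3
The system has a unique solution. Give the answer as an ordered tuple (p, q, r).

Form the augmented matrix and row-reduce:
  [ 0  3  2  |  -5 ]
  [ 0  1  1  |  -1 ]
  [ 1  2  0  |  -3 ]
r1 <=> r3
  [ 1  2  0  |  -3 ]
  [ 0  1  1  |  -1 ]
  [ 0  3  2  |  -5 ]
r3 := r3 − 3·r2
  [ 1  2   0  |  -3 ]
  [ 0  1   1  |  -1 ]
  [ 0  0  -1  |  -2 ]
r3 := -1·r3
  [ 1  2  0  |  -3 ]
  [ 0  1  1  |  -1 ]
  [ 0  0  1  |   2 ]
r2 := r2 − r3
  [ 1  2  0  |  -3 ]
  [ 0  1  0  |  -3 ]
  [ 0  0  1  |   2 ]
r1 := r1 − 2·r2
  [ 1  0  0  |   3 ]
  [ 0  1  0  |  -3 ]
  [ 0  0  1  |   2 ]
Reading off the last column: p = 3, q = -3, r = 2.

(3, -3, 2)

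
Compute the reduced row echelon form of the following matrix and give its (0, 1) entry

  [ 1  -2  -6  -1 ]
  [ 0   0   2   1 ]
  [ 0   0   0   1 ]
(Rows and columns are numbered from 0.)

R2 → 1/2·R2
  [ 1  -2  -6   -1 ]
  [ 0   0   1  1/2 ]
  [ 0   0   0    1 ]
R2 → R2 − 1/2·R3
  [ 1  -2  -6  -1 ]
  [ 0   0   1   0 ]
  [ 0   0   0   1 ]
R1 → R1 + R3
  [ 1  -2  -6  0 ]
  [ 0   0   1  0 ]
  [ 0   0   0  1 ]
R1 → R1 + 6·R2
  [ 1  -2  0  0 ]
  [ 0   0  1  0 ]
  [ 0   0  0  1 ]

-2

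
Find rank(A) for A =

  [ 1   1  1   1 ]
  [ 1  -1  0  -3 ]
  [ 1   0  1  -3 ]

rank = 3

Subtract r1 from r2.
Subtract r1 from r3.
Multiply r2 by -1/2.
Add r2 to r3.
Multiply r3 by 2.
Subtract 1/2 times r3 from r2.
Subtract r3 from r1.
Subtract r2 from r1.
The reduced form has 3 nonzero rows.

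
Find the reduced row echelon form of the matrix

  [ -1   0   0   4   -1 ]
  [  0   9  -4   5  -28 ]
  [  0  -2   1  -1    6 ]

[[1, 0, 0, -4, 1], [0, 1, 0, 1, -4], [0, 0, 1, 1, -2]]

ρ1 -> -1·ρ1
ρ2 -> 1/9·ρ2
ρ3 -> ρ3 + 2·ρ2
ρ3 -> 9·ρ3
ρ2 -> ρ2 + 4/9·ρ3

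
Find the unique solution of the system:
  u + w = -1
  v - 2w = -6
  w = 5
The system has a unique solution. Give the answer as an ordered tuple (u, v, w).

Form the augmented matrix and row-reduce:
  [ 1  0   1  |  -1 ]
  [ 0  1  -2  |  -6 ]
  [ 0  0   1  |   5 ]
Add 2 times R3 to R2.
  [ 1  0  1  |  -1 ]
  [ 0  1  0  |   4 ]
  [ 0  0  1  |   5 ]
Subtract R3 from R1.
  [ 1  0  0  |  -6 ]
  [ 0  1  0  |   4 ]
  [ 0  0  1  |   5 ]
Reading off the last column: u = -6, v = 4, w = 5.

(-6, 4, 5)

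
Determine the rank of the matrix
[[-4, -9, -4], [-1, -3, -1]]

r1 ← -1/4·r1
  [  1  9/4   1 ]
  [ -1   -3  -1 ]
r2 ← r2 + r1
  [ 1   9/4  1 ]
  [ 0  -3/4  0 ]
r2 ← -4/3·r2
  [ 1  9/4  1 ]
  [ 0    1  0 ]
r1 ← r1 − 9/4·r2
  [ 1  0  1 ]
  [ 0  1  0 ]
The reduced form has 2 nonzero rows.

rank = 2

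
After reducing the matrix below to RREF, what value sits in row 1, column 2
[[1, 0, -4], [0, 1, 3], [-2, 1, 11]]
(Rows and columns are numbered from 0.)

ρ3 ← ρ3 + 2·ρ1
  [ 1  0  -4 ]
  [ 0  1   3 ]
  [ 0  1   3 ]
ρ3 ← ρ3 − ρ2
  [ 1  0  -4 ]
  [ 0  1   3 ]
  [ 0  0   0 ]

3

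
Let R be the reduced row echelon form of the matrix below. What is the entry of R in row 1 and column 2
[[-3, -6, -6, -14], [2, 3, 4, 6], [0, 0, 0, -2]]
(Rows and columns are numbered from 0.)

ρ1 ← -1/3·ρ1
  [ 1  2  2  14/3 ]
  [ 2  3  4     6 ]
  [ 0  0  0    -2 ]
ρ2 ← ρ2 − 2·ρ1
  [ 1   2  2   14/3 ]
  [ 0  -1  0  -10/3 ]
  [ 0   0  0     -2 ]
ρ2 ← -1·ρ2
  [ 1  2  2  14/3 ]
  [ 0  1  0  10/3 ]
  [ 0  0  0    -2 ]
ρ3 ← -1/2·ρ3
  [ 1  2  2  14/3 ]
  [ 0  1  0  10/3 ]
  [ 0  0  0     1 ]
ρ2 ← ρ2 − 10/3·ρ3
  [ 1  2  2  14/3 ]
  [ 0  1  0     0 ]
  [ 0  0  0     1 ]
ρ1 ← ρ1 − 14/3·ρ3
  [ 1  2  2  0 ]
  [ 0  1  0  0 ]
  [ 0  0  0  1 ]
ρ1 ← ρ1 − 2·ρ2
  [ 1  0  2  0 ]
  [ 0  1  0  0 ]
  [ 0  0  0  1 ]

0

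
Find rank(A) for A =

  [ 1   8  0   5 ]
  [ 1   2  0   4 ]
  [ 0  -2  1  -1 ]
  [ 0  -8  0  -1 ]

rank = 4

R2 ← R2 − R1
  [ 1   8  0   5 ]
  [ 0  -6  0  -1 ]
  [ 0  -2  1  -1 ]
  [ 0  -8  0  -1 ]
R2 ← -1/6·R2
  [ 1   8  0    5 ]
  [ 0   1  0  1/6 ]
  [ 0  -2  1   -1 ]
  [ 0  -8  0   -1 ]
R3 ← R3 + 2·R2
  [ 1   8  0     5 ]
  [ 0   1  0   1/6 ]
  [ 0   0  1  -2/3 ]
  [ 0  -8  0    -1 ]
R4 ← R4 + 8·R2
  [ 1  8  0     5 ]
  [ 0  1  0   1/6 ]
  [ 0  0  1  -2/3 ]
  [ 0  0  0   1/3 ]
R4 ← 3·R4
  [ 1  8  0     5 ]
  [ 0  1  0   1/6 ]
  [ 0  0  1  -2/3 ]
  [ 0  0  0     1 ]
R3 ← R3 + 2/3·R4
  [ 1  8  0    5 ]
  [ 0  1  0  1/6 ]
  [ 0  0  1    0 ]
  [ 0  0  0    1 ]
R2 ← R2 − 1/6·R4
  [ 1  8  0  5 ]
  [ 0  1  0  0 ]
  [ 0  0  1  0 ]
  [ 0  0  0  1 ]
R1 ← R1 − 5·R4
  [ 1  8  0  0 ]
  [ 0  1  0  0 ]
  [ 0  0  1  0 ]
  [ 0  0  0  1 ]
R1 ← R1 − 8·R2
  [ 1  0  0  0 ]
  [ 0  1  0  0 ]
  [ 0  0  1  0 ]
  [ 0  0  0  1 ]
The reduced form has 4 nonzero rows.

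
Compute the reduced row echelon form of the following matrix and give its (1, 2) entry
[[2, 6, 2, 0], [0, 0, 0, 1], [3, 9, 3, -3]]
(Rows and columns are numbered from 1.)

3

R1 := 1/2·R1
R3 := R3 − 3·R1
R3 := R3 + 3·R2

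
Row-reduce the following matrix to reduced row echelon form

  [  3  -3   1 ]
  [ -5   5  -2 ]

Multiply ρ1 by 1/3.
  [  1  -1  1/3 ]
  [ -5   5   -2 ]
Add 5 times ρ1 to ρ2.
  [ 1  -1   1/3 ]
  [ 0   0  -1/3 ]
Multiply ρ2 by -3.
  [ 1  -1  1/3 ]
  [ 0   0    1 ]
Subtract 1/3 times ρ2 from ρ1.
  [ 1  -1  0 ]
  [ 0   0  1 ]

[[1, -1, 0], [0, 0, 1]]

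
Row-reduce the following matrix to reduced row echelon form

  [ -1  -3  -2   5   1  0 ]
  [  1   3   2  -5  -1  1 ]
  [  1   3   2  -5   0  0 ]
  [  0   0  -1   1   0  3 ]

Multiply ρ1 by -1.
  [ 1  3   2  -5  -1  0 ]
  [ 1  3   2  -5  -1  1 ]
  [ 1  3   2  -5   0  0 ]
  [ 0  0  -1   1   0  3 ]
Subtract ρ1 from ρ2.
  [ 1  3   2  -5  -1  0 ]
  [ 0  0   0   0   0  1 ]
  [ 1  3   2  -5   0  0 ]
  [ 0  0  -1   1   0  3 ]
Subtract ρ1 from ρ3.
  [ 1  3   2  -5  -1  0 ]
  [ 0  0   0   0   0  1 ]
  [ 0  0   0   0   1  0 ]
  [ 0  0  -1   1   0  3 ]
Swap ρ2 and ρ4.
  [ 1  3   2  -5  -1  0 ]
  [ 0  0  -1   1   0  3 ]
  [ 0  0   0   0   1  0 ]
  [ 0  0   0   0   0  1 ]
Multiply ρ2 by -1.
  [ 1  3  2  -5  -1   0 ]
  [ 0  0  1  -1   0  -3 ]
  [ 0  0  0   0   1   0 ]
  [ 0  0  0   0   0   1 ]
Add 3 times ρ4 to ρ2.
  [ 1  3  2  -5  -1  0 ]
  [ 0  0  1  -1   0  0 ]
  [ 0  0  0   0   1  0 ]
  [ 0  0  0   0   0  1 ]
Add ρ3 to ρ1.
  [ 1  3  2  -5  0  0 ]
  [ 0  0  1  -1  0  0 ]
  [ 0  0  0   0  1  0 ]
  [ 0  0  0   0  0  1 ]
Subtract 2 times ρ2 from ρ1.
  [ 1  3  0  -3  0  0 ]
  [ 0  0  1  -1  0  0 ]
  [ 0  0  0   0  1  0 ]
  [ 0  0  0   0  0  1 ]

[[1, 3, 0, -3, 0, 0], [0, 0, 1, -1, 0, 0], [0, 0, 0, 0, 1, 0], [0, 0, 0, 0, 0, 1]]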